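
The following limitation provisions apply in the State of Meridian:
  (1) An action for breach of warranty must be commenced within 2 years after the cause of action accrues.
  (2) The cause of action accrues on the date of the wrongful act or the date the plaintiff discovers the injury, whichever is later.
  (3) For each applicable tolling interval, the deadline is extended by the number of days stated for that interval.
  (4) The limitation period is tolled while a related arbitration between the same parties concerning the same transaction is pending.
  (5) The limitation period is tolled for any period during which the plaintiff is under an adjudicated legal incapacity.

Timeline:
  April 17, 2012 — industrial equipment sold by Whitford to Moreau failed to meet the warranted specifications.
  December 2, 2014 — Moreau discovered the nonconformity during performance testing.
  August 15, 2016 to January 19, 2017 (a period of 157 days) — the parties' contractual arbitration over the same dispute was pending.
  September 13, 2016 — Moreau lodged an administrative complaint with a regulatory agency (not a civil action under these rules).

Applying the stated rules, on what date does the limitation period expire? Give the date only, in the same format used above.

May 8, 2017

Taking the later of the act (April 17, 2012) and discovery (December 2, 2014), the claim accrued on December 2, 2014.
The untolled deadline — 2 years after December 2, 2014 — is December 2, 2016.
The period was tolled for 157 days by the pending related arbitration (August 15, 2016 to January 19, 2017), pushing the deadline to May 8, 2017.
None of the other events listed affects the running of the period under the stated rules.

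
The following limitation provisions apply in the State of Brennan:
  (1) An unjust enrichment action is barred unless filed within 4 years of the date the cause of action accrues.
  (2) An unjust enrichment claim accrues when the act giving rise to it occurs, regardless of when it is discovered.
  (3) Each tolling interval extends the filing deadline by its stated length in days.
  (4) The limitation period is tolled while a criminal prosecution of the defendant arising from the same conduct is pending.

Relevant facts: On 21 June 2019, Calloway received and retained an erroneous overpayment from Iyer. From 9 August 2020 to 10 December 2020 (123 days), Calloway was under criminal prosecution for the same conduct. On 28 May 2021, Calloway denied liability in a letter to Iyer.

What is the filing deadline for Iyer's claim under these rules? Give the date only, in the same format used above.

22 October 2023

The cause of action accrued on 21 June 2019, the date of the act.
4 years from 21 June 2019 is 21 June 2023.
The period was tolled for 123 days by the pending criminal prosecution (9 August 2020 to 10 December 2020), pushing the deadline to 22 October 2023.
Nothing else in the chronology tolls or restarts the period.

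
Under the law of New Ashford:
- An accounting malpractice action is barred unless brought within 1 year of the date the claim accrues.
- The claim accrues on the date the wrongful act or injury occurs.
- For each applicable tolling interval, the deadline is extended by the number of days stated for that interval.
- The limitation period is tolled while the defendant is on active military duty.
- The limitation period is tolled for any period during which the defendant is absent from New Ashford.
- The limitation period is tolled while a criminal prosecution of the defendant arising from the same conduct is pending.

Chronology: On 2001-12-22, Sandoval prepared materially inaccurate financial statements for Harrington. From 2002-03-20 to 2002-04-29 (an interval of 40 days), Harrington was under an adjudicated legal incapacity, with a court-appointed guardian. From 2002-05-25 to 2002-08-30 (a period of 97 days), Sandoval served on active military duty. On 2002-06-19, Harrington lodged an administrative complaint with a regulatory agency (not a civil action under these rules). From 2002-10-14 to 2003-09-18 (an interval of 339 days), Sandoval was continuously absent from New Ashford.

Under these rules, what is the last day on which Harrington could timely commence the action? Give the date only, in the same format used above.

The claim accrued on 2001-12-22, when the wrongful act occurred.
The untolled deadline — 1 year after 2001-12-22 — is 2002-12-22.
The defendant's active military service from 2002-05-25 to 2002-08-30 tolled the period for 97 days, extending the deadline to 2003-03-29.
The period was tolled for 339 days by the defendant's absence from the jurisdiction (2002-10-14 to 2003-09-18), pushing the deadline to 2004-03-02.
No stated provision tolls the period for the plaintiff's incapacity, so the interval from 2002-03-20 to 2002-04-29 has no effect on the deadline.
The other events in the timeline have no effect on the limitation period under the stated rules.

2004-03-02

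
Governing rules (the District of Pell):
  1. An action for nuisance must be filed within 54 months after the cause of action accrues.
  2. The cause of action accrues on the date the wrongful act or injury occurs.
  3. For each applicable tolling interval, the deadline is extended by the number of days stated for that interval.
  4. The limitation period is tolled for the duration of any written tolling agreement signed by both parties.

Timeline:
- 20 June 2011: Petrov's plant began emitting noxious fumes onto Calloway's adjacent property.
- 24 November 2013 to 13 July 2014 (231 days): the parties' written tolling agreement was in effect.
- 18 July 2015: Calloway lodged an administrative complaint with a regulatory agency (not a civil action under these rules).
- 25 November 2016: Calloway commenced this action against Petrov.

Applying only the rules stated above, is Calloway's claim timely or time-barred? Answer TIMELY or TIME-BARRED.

TIME-BARRED

The limitation period began to run on 20 June 2011.
Adding the 54 months base period to 20 June 2011 gives a deadline of 20 December 2015, before any tolling.
Because the written tolling agreement ran from 24 November 2013 to 13 July 2014, the deadline is extended by 231 days to 7 August 2016.
None of the other events listed affects the running of the period under the stated rules.
Filing on 25 November 2016 missed the 7 August 2016 deadline — the action is time-barred.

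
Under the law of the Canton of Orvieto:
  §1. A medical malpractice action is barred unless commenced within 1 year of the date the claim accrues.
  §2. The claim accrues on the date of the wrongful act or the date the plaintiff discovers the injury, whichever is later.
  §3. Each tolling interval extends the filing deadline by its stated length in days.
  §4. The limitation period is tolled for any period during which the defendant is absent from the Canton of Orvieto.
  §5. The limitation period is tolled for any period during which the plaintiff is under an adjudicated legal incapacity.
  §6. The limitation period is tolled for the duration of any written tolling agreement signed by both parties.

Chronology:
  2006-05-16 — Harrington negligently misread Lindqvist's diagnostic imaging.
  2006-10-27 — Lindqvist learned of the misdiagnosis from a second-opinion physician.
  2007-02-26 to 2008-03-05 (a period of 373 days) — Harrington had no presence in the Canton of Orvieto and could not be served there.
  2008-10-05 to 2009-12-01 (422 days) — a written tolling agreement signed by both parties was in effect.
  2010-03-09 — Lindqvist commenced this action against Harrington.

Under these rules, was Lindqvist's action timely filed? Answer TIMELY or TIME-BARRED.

The claim accrued on 2006-10-27 — the later of the 2006-05-16 act and the 2006-10-27 discovery.
The untolled deadline — 1 year after 2006-10-27 — is 2007-10-27.
The defendant's absence from the jurisdiction from 2007-02-26 to 2008-03-05 tolled the period for 373 days, extending the deadline to 2008-11-03.
The period was tolled for 422 days by the written tolling agreement (2008-10-05 to 2009-12-01), pushing the deadline to 2009-12-30.
Lindqvist filed on 2010-03-09, after the 2009-12-30 deadline, so the action is time-barred.

TIME-BARRED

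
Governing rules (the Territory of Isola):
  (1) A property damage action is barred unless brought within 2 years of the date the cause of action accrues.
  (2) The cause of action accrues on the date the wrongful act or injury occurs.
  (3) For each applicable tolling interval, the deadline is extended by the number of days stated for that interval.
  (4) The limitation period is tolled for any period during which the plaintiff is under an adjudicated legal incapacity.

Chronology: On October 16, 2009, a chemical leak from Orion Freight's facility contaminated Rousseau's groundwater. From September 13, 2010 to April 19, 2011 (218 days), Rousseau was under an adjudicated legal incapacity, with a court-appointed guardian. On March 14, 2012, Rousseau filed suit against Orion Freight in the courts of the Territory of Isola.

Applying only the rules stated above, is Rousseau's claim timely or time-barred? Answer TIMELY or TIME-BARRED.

The limitation period began to run on October 16, 2009.
The untolled deadline — 2 years after October 16, 2009 — is October 16, 2011.
The plaintiff's legal incapacity from September 13, 2010 to April 19, 2011 tolled the period for 218 days, extending the deadline to May 21, 2012.
Rousseau filed on March 14, 2012, before the May 21, 2012 deadline, so the action is timely.

TIMELY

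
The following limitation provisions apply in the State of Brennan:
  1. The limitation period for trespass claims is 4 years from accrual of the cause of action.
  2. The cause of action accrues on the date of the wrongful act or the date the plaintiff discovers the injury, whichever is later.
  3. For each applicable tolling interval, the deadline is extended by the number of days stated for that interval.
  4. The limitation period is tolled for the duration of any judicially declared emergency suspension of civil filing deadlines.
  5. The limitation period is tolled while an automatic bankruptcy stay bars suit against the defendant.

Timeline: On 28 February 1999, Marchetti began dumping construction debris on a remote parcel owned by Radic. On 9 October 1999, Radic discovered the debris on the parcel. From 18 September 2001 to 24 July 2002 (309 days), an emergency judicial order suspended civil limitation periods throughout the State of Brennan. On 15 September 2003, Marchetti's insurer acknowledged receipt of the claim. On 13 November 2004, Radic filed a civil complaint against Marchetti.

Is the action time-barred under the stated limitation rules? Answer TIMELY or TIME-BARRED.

TIME-BARRED

The claim accrued on 9 October 1999 — the later of the 28 February 1999 act and the 9 October 1999 discovery.
The untolled deadline — 4 years after 9 October 1999 — is 9 October 2003.
The period was tolled for 309 days by the emergency suspension of filing deadlines (18 September 2001 to 24 July 2002), pushing the deadline to 13 August 2004.
The other events in the timeline have no effect on the limitation period under the stated rules.
Radic filed on 13 November 2004, after the 13 August 2004 deadline, so the action is time-barred.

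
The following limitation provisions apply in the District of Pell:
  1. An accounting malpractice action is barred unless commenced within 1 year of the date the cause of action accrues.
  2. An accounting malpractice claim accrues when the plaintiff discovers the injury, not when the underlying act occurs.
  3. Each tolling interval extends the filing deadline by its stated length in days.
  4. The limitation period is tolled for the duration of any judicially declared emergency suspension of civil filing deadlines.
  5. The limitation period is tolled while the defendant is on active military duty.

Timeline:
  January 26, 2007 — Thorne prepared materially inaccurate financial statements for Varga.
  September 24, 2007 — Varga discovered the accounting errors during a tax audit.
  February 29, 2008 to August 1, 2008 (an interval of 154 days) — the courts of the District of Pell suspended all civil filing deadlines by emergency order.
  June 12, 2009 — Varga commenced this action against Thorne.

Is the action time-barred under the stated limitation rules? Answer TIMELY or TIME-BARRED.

TIME-BARRED

Under the discovery rule, the claim accrued on September 24, 2007, when Varga discovered the injury — not on the January 26, 2007 date of the underlying act.
Adding the 1 year base period to September 24, 2007 gives a deadline of September 24, 2008, before any tolling.
The emergency suspension of filing deadlines from February 29, 2008 to August 1, 2008 tolled the period for 154 days, extending the deadline to February 25, 2009.
The June 12, 2009 filing falls after the February 25, 2009 deadline; the claim is time-barred.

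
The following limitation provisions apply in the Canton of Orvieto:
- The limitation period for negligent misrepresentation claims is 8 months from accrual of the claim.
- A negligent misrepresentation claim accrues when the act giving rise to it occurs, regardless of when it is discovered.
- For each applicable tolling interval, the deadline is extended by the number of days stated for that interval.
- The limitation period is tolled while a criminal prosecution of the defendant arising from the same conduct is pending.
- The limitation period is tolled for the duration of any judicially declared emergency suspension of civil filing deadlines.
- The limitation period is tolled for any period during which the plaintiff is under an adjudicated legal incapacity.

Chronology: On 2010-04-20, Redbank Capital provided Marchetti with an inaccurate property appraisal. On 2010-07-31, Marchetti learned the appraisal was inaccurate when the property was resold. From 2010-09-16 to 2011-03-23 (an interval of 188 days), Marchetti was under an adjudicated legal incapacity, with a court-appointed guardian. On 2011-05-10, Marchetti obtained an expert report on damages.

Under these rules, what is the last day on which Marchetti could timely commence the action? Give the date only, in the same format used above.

2011-06-26

Accrual is governed by the date of the act, so the period began to run on 2010-04-20; the later discovery on 2010-07-31 is irrelevant under the stated rule.
8 months from 2010-04-20 is 2010-12-20.
The plaintiff's legal incapacity from 2010-09-16 to 2011-03-23 tolled the period for 188 days, extending the deadline to 2011-06-26.
Nothing else in the chronology tolls or restarts the period.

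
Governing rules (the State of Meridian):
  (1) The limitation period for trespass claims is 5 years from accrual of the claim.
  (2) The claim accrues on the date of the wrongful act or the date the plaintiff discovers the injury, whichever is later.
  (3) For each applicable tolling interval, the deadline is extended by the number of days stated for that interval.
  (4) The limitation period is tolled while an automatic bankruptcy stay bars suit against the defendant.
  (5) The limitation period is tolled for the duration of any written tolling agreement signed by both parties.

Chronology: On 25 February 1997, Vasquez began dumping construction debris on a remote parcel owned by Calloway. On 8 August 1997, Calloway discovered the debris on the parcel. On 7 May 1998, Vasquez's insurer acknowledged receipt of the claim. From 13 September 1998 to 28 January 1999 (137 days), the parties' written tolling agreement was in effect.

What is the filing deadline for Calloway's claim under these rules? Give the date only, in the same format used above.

23 December 2002

Because discovery on 8 August 1997 post-dates the 25 February 1997 act, accrual under the later-of rule falls on 8 August 1997.
Adding the 5 years base period to 8 August 1997 gives a deadline of 8 August 2002, before any tolling.
Because the written tolling agreement ran from 13 September 1998 to 28 January 1999, the deadline is extended by 137 days to 23 December 2002.
The other events in the timeline have no effect on the limitation period under the stated rules.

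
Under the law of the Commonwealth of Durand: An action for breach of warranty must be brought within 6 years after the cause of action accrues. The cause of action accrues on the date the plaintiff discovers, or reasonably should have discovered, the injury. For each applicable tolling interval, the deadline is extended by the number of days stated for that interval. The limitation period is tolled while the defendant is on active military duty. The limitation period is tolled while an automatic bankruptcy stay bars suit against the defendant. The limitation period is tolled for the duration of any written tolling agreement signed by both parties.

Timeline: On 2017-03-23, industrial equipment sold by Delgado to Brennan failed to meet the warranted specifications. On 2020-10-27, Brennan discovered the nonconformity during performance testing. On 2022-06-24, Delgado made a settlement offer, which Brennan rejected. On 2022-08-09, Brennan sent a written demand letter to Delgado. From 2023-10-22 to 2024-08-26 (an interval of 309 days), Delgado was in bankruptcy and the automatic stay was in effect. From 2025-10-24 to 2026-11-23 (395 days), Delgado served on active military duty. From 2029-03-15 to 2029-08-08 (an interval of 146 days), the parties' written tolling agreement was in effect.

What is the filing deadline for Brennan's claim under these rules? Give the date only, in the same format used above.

2028-09-30

Accrual is tied to discovery, so the period began on 2020-10-27 rather than on 2017-03-23 when the act occurred.
The untolled deadline — 6 years after 2020-10-27 — is 2026-10-27.
The automatic bankruptcy stay from 2023-10-22 to 2024-08-26 tolled the period for 309 days, extending the deadline to 2027-09-01.
The period was tolled for 395 days by the defendant's active military service (2025-10-24 to 2026-11-23), pushing the deadline to 2028-09-30.
The written tolling agreement from 2029-03-15 to 2029-08-08 began after the period had already run on 2028-09-30, so it has no tolling effect.
None of the other events listed affects the running of the period under the stated rules.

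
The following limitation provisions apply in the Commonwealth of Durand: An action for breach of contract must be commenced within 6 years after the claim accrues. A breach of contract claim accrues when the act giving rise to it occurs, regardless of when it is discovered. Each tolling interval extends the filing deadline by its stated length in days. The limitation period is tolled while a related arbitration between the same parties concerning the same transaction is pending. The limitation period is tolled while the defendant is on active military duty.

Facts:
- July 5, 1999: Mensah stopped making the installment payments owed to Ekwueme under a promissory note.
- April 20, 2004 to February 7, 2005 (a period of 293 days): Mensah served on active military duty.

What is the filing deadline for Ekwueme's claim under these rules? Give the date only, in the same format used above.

April 24, 2006

The claim accrued on July 5, 1999, the date of the act.
The untolled deadline — 6 years after July 5, 1999 — is July 5, 2005.
The defendant's active military service from April 20, 2004 to February 7, 2005 tolled the period for 293 days, extending the deadline to April 24, 2006.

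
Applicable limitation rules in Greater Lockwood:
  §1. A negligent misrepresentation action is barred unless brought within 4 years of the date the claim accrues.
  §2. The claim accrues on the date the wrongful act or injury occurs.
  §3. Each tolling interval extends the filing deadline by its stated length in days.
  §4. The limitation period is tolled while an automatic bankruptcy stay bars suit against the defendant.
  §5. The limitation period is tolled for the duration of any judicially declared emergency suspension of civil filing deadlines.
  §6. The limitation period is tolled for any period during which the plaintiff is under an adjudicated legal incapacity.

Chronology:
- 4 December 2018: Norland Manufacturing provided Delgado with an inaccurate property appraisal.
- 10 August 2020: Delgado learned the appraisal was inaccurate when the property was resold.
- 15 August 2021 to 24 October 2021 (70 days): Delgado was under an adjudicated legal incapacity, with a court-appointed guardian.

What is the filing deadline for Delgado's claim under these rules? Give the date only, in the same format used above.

12 February 2023

Accrual is governed by the date of the act, so the period began to run on 4 December 2018; the later discovery on 10 August 2020 is irrelevant under the stated rule.
The untolled deadline — 4 years after 4 December 2018 — is 4 December 2022.
The period was tolled for 70 days by the plaintiff's legal incapacity (15 August 2021 to 24 October 2021), pushing the deadline to 12 February 2023.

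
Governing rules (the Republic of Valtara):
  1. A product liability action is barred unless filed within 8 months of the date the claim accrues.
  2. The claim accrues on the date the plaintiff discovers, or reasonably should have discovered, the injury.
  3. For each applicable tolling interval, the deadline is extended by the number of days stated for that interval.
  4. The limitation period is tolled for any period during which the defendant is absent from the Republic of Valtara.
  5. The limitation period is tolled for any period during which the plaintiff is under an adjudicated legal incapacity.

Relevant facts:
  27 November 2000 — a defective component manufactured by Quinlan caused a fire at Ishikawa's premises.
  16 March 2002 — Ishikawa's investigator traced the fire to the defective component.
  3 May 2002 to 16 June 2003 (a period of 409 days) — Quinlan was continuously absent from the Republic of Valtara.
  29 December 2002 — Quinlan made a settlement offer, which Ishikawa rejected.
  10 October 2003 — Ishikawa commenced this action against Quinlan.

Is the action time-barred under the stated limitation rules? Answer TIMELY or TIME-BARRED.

Accrual is tied to discovery, so the period began on 16 March 2002 rather than on 27 November 2000 when the act occurred.
Adding the 8 months base period to 16 March 2002 gives a deadline of 16 November 2002, before any tolling.
The defendant's absence from the jurisdiction from 3 May 2002 to 16 June 2003 tolled the period for 409 days, extending the deadline to 30 December 2003.
None of the other events listed affects the running of the period under the stated rules.
Ishikawa filed on 10 October 2003, before the 30 December 2003 deadline, so the action is timely.

TIMELY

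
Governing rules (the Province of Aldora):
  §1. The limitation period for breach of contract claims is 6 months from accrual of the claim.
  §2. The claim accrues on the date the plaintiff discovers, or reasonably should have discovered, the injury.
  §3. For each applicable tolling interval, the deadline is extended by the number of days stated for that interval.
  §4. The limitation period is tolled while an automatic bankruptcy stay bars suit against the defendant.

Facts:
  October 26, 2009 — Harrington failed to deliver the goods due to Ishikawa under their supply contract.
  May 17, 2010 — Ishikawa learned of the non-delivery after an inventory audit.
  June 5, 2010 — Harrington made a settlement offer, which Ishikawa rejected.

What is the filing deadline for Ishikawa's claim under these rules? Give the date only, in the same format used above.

November 17, 2010

Under the discovery rule, the claim accrued on May 17, 2010, when Ishikawa discovered the injury — not on the October 26, 2009 date of the underlying act.
Adding the 6 months base period to May 17, 2010 gives a deadline of November 17, 2010, before any tolling.
None of the other events listed affects the running of the period under the stated rules.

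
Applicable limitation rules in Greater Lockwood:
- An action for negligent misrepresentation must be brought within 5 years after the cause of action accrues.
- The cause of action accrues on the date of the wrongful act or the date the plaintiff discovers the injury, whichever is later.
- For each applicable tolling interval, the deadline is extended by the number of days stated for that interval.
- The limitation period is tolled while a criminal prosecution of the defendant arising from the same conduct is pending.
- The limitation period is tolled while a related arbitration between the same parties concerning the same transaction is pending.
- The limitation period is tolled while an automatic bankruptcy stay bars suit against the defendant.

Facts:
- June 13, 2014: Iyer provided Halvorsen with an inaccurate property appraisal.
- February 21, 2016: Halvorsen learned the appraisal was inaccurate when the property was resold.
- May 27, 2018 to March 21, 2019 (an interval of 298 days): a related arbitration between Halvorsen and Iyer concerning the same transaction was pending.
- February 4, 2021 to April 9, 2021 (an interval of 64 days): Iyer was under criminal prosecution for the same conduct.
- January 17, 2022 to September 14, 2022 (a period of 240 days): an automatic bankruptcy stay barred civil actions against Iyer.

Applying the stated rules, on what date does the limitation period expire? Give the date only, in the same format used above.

Taking the later of the act (June 13, 2014) and discovery (February 21, 2016), the claim accrued on February 21, 2016.
Adding the 5 years base period to February 21, 2016 gives a deadline of February 21, 2021, before any tolling.
The pending related arbitration from May 27, 2018 to March 21, 2019 tolled the period for 298 days, extending the deadline to December 16, 2021.
The period was tolled for 64 days by the pending criminal prosecution (February 4, 2021 to April 9, 2021), pushing the deadline to February 18, 2022.
The period was tolled for 240 days by the automatic bankruptcy stay (January 17, 2022 to September 14, 2022), pushing the deadline to October 16, 2022.

October 16, 2022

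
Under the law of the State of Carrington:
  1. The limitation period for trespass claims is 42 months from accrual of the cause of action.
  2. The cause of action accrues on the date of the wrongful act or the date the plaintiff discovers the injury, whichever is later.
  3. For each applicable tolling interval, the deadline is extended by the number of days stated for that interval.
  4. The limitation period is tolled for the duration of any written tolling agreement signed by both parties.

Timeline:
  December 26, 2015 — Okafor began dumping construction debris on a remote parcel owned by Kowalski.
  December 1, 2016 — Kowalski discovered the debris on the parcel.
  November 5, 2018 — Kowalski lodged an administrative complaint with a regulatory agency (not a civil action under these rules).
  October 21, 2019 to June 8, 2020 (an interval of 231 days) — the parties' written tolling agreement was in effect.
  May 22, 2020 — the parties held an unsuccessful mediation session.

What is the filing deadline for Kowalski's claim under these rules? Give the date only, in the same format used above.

Taking the later of the act (December 26, 2015) and discovery (December 1, 2016), the claim accrued on December 1, 2016.
The untolled deadline — 42 months after December 1, 2016 — is June 1, 2020.
Because the written tolling agreement ran from October 21, 2019 to June 8, 2020, the deadline is extended by 231 days to January 18, 2021.
The other events in the timeline have no effect on the limitation period under the stated rules.

January 18, 2021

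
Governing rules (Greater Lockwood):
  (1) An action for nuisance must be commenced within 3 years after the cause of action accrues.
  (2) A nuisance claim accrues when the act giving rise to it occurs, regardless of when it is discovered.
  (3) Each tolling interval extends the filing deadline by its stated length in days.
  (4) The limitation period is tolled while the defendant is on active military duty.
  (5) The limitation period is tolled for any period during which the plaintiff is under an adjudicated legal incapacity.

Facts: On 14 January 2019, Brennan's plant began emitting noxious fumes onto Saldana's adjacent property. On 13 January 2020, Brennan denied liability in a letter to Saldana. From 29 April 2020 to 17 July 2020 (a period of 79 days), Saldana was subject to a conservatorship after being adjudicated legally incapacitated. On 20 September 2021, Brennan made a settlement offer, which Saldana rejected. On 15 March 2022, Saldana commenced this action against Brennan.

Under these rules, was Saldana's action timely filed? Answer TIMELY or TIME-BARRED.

The cause of action accrued on 14 January 2019, the date of the act.
3 years from 14 January 2019 is 14 January 2022.
The period was tolled for 79 days by the plaintiff's legal incapacity (29 April 2020 to 17 July 2020), pushing the deadline to 3 April 2022.
Nothing else in the chronology tolls or restarts the period.
The 15 March 2022 filing precedes the 3 April 2022 deadline; the claim is timely.

TIMELY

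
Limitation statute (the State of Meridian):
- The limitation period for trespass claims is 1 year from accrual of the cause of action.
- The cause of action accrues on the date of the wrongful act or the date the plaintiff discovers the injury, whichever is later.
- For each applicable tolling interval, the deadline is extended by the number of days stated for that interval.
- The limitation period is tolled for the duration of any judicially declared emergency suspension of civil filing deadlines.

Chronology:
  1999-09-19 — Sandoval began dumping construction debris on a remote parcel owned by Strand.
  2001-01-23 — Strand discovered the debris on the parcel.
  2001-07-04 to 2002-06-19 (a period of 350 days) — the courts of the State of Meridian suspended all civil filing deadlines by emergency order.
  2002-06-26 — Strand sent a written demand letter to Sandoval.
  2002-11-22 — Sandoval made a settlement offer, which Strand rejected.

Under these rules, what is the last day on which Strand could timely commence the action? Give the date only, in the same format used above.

2003-01-08

Taking the later of the act (1999-09-19) and discovery (2001-01-23), the claim accrued on 2001-01-23.
1 year from 2001-01-23 is 2002-01-23.
Because the emergency suspension of filing deadlines ran from 2001-07-04 to 2002-06-19, the deadline is extended by 350 days to 2003-01-08.
Nothing else in the chronology tolls or restarts the period.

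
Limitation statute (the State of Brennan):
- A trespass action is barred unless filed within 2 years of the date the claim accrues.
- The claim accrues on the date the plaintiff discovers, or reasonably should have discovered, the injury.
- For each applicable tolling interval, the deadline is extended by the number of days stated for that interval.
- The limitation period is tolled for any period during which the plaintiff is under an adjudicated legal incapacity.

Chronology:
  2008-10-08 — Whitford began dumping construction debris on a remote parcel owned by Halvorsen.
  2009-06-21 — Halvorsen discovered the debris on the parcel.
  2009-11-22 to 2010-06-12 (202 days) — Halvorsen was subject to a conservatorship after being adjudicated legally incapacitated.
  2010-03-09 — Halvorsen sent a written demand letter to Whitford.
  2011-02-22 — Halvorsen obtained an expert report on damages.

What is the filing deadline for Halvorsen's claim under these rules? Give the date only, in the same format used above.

The claim did not accrue until Halvorsen discovered the injury on 2009-06-21; the 2008-10-08 act date does not start the clock under the stated rule.
2 years from 2009-06-21 is 2011-06-21.
The period was tolled for 202 days by the plaintiff's legal incapacity (2009-11-22 to 2010-06-12), pushing the deadline to 2012-01-09.
The other events in the timeline have no effect on the limitation period under the stated rules.

2012-01-09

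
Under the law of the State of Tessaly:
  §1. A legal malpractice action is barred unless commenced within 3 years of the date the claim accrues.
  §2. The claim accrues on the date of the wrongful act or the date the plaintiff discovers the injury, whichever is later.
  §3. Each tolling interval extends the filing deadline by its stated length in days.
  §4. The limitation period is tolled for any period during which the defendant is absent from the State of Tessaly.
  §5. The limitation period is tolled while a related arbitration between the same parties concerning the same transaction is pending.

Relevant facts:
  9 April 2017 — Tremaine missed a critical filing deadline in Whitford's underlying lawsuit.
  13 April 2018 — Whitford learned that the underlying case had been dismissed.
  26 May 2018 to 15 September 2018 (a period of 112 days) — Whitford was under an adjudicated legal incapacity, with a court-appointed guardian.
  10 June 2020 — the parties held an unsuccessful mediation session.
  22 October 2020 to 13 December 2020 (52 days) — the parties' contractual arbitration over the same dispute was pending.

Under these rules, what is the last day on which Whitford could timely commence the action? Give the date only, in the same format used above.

Because discovery on 13 April 2018 post-dates the 9 April 2017 act, accrual under the later-of rule falls on 13 April 2018.
Adding the 3 years base period to 13 April 2018 gives a deadline of 13 April 2021, before any tolling.
The pending related arbitration from 22 October 2020 to 13 December 2020 tolled the period for 52 days, extending the deadline to 4 June 2021.
No stated provision tolls the period for the plaintiff's incapacity, so the interval from 26 May 2018 to 15 September 2018 has no effect on the deadline.
None of the other events listed affects the running of the period under the stated rules.

4 June 2021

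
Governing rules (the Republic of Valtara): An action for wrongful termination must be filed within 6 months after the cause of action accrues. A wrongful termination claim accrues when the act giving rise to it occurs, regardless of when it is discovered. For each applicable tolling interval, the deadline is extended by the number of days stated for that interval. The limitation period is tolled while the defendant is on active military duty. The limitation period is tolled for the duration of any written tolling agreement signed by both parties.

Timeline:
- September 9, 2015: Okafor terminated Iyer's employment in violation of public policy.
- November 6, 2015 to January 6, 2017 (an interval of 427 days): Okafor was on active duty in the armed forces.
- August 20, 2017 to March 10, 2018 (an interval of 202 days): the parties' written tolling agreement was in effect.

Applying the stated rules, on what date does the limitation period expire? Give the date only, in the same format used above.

May 10, 2017

The claim accrued on September 9, 2015, when the wrongful act occurred.
6 months from September 9, 2015 is March 9, 2016.
Because the defendant's active military service ran from November 6, 2015 to January 6, 2017, the deadline is extended by 427 days to May 10, 2017.
By the time the written tolling agreement began on August 20, 2017, the limitation period had already expired on May 10, 2017; that interval cannot revive it.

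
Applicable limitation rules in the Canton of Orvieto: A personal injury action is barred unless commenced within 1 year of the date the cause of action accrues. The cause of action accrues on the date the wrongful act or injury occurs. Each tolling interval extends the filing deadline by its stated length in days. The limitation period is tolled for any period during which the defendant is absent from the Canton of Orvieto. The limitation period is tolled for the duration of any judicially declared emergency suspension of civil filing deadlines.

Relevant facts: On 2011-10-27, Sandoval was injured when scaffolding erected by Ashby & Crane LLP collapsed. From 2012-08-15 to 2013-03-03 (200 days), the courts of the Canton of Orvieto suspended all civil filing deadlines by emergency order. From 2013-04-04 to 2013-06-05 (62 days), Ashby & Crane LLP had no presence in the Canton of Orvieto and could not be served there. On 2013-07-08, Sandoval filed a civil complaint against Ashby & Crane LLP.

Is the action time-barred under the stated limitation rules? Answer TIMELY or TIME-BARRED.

TIMELY

The cause of action accrued on 2011-10-27, the date of the act.
The untolled deadline — 1 year after 2011-10-27 — is 2012-10-27.
The period was tolled for 200 days by the emergency suspension of filing deadlines (2012-08-15 to 2013-03-03), pushing the deadline to 2013-05-15.
The defendant's absence from the jurisdiction from 2013-04-04 to 2013-06-05 tolled the period for 62 days, extending the deadline to 2013-07-16.
Sandoval filed on 2013-07-08, before the 2013-07-16 deadline, so the action is timely.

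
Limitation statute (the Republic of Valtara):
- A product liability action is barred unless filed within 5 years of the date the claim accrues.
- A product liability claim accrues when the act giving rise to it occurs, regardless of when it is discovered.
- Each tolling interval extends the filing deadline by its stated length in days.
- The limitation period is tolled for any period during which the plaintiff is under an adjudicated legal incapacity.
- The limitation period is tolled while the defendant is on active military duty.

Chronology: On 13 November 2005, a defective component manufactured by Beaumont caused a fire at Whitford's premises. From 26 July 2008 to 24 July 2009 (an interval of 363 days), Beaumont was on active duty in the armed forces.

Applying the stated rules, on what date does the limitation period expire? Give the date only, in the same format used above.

The claim accrued on 13 November 2005, when the wrongful act occurred.
Adding the 5 years base period to 13 November 2005 gives a deadline of 13 November 2010, before any tolling.
The period was tolled for 363 days by the defendant's active military service (26 July 2008 to 24 July 2009), pushing the deadline to 11 November 2011.

11 November 2011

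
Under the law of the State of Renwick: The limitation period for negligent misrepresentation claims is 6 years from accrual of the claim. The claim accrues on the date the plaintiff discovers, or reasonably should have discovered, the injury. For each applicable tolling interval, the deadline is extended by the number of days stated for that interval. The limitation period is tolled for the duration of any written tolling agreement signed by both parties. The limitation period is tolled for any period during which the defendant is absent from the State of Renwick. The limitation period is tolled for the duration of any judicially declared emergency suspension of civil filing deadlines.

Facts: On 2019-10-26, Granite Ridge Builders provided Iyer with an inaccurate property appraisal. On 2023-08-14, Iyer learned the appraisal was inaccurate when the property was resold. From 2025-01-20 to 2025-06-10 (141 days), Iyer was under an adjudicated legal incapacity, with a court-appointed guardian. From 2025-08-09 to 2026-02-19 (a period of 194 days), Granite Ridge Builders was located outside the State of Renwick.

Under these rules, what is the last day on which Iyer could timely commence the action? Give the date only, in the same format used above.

The claim did not accrue until Iyer discovered the injury on 2023-08-14; the 2019-10-26 act date does not start the clock under the stated rule.
Adding the 6 years base period to 2023-08-14 gives a deadline of 2029-08-14, before any tolling.
Because the defendant's absence from the jurisdiction ran from 2025-08-09 to 2026-02-19, the deadline is extended by 194 days to 2030-02-24.
Although the plaintiff's incapacity ran from 2025-01-20 to 2025-06-10, the stated rules do not make that a tolling event, so it is disregarded.

2030-02-24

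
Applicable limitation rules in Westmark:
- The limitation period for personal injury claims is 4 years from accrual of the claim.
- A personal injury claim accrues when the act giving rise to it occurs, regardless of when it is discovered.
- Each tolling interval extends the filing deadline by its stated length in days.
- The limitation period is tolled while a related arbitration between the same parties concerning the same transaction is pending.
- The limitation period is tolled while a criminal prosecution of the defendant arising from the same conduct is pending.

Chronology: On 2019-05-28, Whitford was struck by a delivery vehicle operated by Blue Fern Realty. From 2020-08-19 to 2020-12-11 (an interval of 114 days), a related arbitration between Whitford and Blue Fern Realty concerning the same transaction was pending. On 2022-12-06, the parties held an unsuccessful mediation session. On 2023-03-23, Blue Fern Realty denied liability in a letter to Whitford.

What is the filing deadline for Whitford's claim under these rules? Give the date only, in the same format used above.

2023-09-19

The claim accrued on 2019-05-28, when the wrongful act occurred.
The untolled deadline — 4 years after 2019-05-28 — is 2023-05-28.
The pending related arbitration from 2020-08-19 to 2020-12-11 tolled the period for 114 days, extending the deadline to 2023-09-19.
Nothing else in the chronology tolls or restarts the period.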